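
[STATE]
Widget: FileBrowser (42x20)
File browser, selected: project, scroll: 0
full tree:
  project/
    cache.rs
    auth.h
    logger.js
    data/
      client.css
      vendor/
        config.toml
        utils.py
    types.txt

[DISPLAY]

> [-] project/                            
    cache.rs                              
    auth.h                                
    logger.js                             
    [+] data/                             
    types.txt                             
                                          
                                          
                                          
                                          
                                          
                                          
                                          
                                          
                                          
                                          
                                          
                                          
                                          
                                          


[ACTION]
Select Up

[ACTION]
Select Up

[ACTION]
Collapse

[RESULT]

> [+] project/                            
                                          
                                          
                                          
                                          
                                          
                                          
                                          
                                          
                                          
                                          
                                          
                                          
                                          
                                          
                                          
                                          
                                          
                                          
                                          


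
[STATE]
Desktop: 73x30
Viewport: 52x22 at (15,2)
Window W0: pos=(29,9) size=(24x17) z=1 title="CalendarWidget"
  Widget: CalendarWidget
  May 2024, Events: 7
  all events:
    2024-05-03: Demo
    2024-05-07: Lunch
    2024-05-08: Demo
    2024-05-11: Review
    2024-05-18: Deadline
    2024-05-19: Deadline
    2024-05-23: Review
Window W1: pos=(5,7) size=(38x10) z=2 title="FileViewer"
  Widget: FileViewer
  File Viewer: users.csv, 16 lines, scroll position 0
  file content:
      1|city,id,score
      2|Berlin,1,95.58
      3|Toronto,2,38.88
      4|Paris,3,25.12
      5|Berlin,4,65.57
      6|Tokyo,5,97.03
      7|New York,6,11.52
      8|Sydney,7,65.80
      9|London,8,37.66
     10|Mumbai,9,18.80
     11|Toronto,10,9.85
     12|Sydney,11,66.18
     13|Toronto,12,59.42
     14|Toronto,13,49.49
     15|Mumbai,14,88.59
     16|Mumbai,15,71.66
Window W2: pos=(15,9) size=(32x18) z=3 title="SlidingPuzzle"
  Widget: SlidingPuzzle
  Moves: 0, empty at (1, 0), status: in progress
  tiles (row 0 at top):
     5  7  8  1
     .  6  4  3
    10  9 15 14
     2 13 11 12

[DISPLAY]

                                                    
                                                    
                                                    
                                                    
                                                    
━━━━━━━━━━━━━━━━━━━━━━━━━━━┓                        
er                         ┃                        
┏━━━━━━━━━━━━━━━━━━━━━━━━━━━━━━┓━━━━━┓              
┃ SlidingPuzzle                ┃     ┃              
┠──────────────────────────────┨─────┨              
┃┌────┬────┬────┬────┐         ┃     ┃              
┃│  5 │  7 │  8 │  1 │         ┃ Su  ┃              
┃├────┼────┼────┼────┤         ┃4  5 ┃              
┃│    │  6 │  4 │  3 │         ┃11* 1┃              
┃├────┼────┼────┼────┤         ┃* 19*┃              
┃│ 10 │  9 │ 15 │ 14 │         ┃5 26 ┃              
┃├────┼────┼────┼────┤         ┃     ┃              
┃│  2 │ 13 │ 11 │ 12 │         ┃     ┃              
┃└────┴────┴────┴────┘         ┃     ┃              
┃Moves: 0                      ┃     ┃              
┃                              ┃     ┃              
┃                              ┃     ┃              


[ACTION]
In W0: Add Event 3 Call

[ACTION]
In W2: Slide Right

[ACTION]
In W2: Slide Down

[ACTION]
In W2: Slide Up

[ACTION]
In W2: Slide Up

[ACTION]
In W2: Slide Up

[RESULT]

                                                    
                                                    
                                                    
                                                    
                                                    
━━━━━━━━━━━━━━━━━━━━━━━━━━━┓                        
er                         ┃                        
┏━━━━━━━━━━━━━━━━━━━━━━━━━━━━━━┓━━━━━┓              
┃ SlidingPuzzle                ┃     ┃              
┠──────────────────────────────┨─────┨              
┃┌────┬────┬────┬────┐         ┃     ┃              
┃│  5 │  7 │  8 │  1 │         ┃ Su  ┃              
┃├────┼────┼────┼────┤         ┃4  5 ┃              
┃│ 10 │  6 │  4 │  3 │         ┃11* 1┃              
┃├────┼────┼────┼────┤         ┃* 19*┃              
┃│  2 │  9 │ 15 │ 14 │         ┃5 26 ┃              
┃├────┼────┼────┼────┤         ┃     ┃              
┃│    │ 13 │ 11 │ 12 │         ┃     ┃              
┃└────┴────┴────┴────┘         ┃     ┃              
┃Moves: 4                      ┃     ┃              
┃                              ┃     ┃              
┃                              ┃     ┃              


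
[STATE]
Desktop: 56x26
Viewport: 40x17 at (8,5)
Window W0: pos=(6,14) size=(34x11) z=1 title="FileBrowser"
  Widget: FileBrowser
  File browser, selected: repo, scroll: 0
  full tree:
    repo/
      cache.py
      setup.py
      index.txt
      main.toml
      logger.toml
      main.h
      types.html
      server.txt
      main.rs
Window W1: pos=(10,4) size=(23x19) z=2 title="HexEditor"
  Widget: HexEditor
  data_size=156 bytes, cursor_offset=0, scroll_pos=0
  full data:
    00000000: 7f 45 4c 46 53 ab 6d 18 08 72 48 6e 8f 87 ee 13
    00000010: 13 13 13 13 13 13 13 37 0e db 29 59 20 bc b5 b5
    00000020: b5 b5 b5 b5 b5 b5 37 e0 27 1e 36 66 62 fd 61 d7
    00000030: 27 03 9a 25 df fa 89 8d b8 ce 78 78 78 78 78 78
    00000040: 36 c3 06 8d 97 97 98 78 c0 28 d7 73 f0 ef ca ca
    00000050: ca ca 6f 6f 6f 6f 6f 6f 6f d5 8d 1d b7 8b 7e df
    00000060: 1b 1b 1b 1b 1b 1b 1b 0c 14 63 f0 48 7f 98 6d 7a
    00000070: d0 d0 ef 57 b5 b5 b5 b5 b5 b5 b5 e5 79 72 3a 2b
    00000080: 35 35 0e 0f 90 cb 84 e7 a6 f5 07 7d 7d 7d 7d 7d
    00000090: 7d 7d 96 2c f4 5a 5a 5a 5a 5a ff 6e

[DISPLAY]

  ┃ HexEditor           ┃               
  ┠─────────────────────┨               
  ┃00000000  7F 45 4c 46┃               
  ┃00000010  13 13 13 13┃               
  ┃00000020  b5 b5 b5 b5┃               
  ┃00000030  27 03 9a 25┃               
  ┃00000040  36 c3 06 8d┃               
  ┃00000050  ca ca 6f 6f┃               
  ┃00000060  1b 1b 1b 1b┃               
━━┃00000070  d0 d0 ef 57┃━━━━━━┓        
Fi┃00000080  35 35 0e 0f┃      ┃        
──┃00000090  7d 7d 96 2c┃──────┨        
 [┃                     ┃      ┃        
  ┃                     ┃      ┃        
  ┃                     ┃      ┃        
  ┃                     ┃      ┃        
  ┃                     ┃      ┃        


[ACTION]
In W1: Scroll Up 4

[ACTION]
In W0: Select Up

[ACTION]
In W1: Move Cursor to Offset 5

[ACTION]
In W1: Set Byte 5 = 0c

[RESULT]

  ┃ HexEditor           ┃               
  ┠─────────────────────┨               
  ┃00000000  7f 45 4c 46┃               
  ┃00000010  13 13 13 13┃               
  ┃00000020  b5 b5 b5 b5┃               
  ┃00000030  27 03 9a 25┃               
  ┃00000040  36 c3 06 8d┃               
  ┃00000050  ca ca 6f 6f┃               
  ┃00000060  1b 1b 1b 1b┃               
━━┃00000070  d0 d0 ef 57┃━━━━━━┓        
Fi┃00000080  35 35 0e 0f┃      ┃        
──┃00000090  7d 7d 96 2c┃──────┨        
 [┃                     ┃      ┃        
  ┃                     ┃      ┃        
  ┃                     ┃      ┃        
  ┃                     ┃      ┃        
  ┃                     ┃      ┃        


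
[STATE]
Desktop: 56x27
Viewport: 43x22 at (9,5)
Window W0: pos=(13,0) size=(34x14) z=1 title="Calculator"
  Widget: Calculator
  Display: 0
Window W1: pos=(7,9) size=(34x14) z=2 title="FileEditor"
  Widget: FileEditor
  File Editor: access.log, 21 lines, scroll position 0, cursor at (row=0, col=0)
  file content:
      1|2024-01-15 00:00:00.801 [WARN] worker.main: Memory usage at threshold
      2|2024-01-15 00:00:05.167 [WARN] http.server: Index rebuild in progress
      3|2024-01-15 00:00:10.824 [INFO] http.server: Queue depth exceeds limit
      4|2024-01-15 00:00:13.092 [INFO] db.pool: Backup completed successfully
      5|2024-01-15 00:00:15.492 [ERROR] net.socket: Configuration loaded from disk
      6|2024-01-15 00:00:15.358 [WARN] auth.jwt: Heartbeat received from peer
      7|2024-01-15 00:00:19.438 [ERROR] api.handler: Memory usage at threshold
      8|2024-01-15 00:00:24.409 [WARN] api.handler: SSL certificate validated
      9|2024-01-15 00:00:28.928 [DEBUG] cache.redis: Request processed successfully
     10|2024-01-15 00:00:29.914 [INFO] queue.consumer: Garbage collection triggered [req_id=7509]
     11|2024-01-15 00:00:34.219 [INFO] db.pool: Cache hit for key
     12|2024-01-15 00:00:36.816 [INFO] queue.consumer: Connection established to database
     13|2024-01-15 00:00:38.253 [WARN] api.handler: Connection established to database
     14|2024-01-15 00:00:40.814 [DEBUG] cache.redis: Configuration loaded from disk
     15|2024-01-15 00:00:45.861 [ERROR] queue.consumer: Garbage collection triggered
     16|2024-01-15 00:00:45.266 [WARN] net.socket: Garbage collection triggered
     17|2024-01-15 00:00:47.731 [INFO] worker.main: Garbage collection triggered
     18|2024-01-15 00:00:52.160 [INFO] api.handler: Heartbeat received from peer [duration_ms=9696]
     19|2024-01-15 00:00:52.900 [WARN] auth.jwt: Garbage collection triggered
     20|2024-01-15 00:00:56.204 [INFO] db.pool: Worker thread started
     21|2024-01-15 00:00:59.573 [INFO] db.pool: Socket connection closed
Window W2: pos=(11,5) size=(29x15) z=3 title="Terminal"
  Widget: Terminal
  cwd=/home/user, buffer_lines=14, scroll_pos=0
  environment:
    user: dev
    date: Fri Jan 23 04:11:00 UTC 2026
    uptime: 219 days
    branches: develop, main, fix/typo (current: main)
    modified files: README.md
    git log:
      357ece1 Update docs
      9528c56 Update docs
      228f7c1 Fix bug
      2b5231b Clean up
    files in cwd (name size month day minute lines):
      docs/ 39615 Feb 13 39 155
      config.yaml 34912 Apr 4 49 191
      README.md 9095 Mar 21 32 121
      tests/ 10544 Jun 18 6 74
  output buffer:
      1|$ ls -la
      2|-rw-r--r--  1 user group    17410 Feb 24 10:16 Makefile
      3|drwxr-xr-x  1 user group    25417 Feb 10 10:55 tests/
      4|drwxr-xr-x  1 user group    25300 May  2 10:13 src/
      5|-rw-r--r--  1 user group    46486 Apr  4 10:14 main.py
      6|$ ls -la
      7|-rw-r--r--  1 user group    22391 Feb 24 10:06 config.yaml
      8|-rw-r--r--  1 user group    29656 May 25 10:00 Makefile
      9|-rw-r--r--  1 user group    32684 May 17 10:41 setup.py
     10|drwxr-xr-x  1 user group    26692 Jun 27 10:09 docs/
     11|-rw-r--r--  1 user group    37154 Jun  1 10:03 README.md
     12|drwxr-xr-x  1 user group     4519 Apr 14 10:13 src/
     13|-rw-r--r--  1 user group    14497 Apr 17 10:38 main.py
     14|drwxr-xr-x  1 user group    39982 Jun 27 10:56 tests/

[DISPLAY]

  ┏━━━━━━━━━━━━━━━━━━━━━━━━━━━┓      ┃     
  ┃ Terminal                  ┃      ┃     
  ┠───────────────────────────┨      ┃     
  ┃$ ls -la                   ┃      ┃     
━━┃-rw-r--r--  1 user group   ┃┓     ┃     
Fi┃drwxr-xr-x  1 user group   ┃┃     ┃     
──┃drwxr-xr-x  1 user group   ┃┨     ┃     
02┃-rw-r--r--  1 user group   ┃┃     ┃     
02┃$ ls -la                   ┃┃━━━━━┛     
02┃-rw-r--r--  1 user group   ┃┃           
02┃-rw-r--r--  1 user group   ┃┃           
02┃-rw-r--r--  1 user group   ┃┃           
02┃drwxr-xr-x  1 user group   ┃┃           
02┃-rw-r--r--  1 user group   ┃┃           
02┗━━━━━━━━━━━━━━━━━━━━━━━━━━━┛┃           
024-01-15 00:00:28.928 [DEBUG]░┃           
024-01-15 00:00:29.914 [INFO] ▼┃           
━━━━━━━━━━━━━━━━━━━━━━━━━━━━━━━┛           
                                           
                                           
                                           
                                           


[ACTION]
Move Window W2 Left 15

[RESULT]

━━━━━━━━━━━━━━━━━━━┓ │               ┃     
l                  ┃─┤               ┃     
───────────────────┨ │               ┃     
                   ┃─┤               ┃     
--  1 user group   ┃━━━━━━━━━━━┓     ┃     
-x  1 user group   ┃           ┃     ┃     
-x  1 user group   ┃───────────┨     ┃     
--  1 user group   ┃01 [WARN] ▲┃     ┃     
                   ┃67 [WARN] █┃━━━━━┛     
--  1 user group   ┃24 [INFO] ░┃           
--  1 user group   ┃92 [INFO] ░┃           
--  1 user group   ┃92 [ERROR]░┃           
-x  1 user group   ┃58 [WARN] ░┃           
--  1 user group   ┃38 [ERROR]░┃           
━━━━━━━━━━━━━━━━━━━┛09 [WARN] ░┃           
024-01-15 00:00:28.928 [DEBUG]░┃           
024-01-15 00:00:29.914 [INFO] ▼┃           
━━━━━━━━━━━━━━━━━━━━━━━━━━━━━━━┛           
                                           
                                           
                                           
                                           


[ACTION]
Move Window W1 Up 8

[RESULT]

━━━━━━━━━━━━━━━━━━━┓67 [WARN] █┃     ┃     
l                  ┃24 [INFO] ░┃     ┃     
───────────────────┨92 [INFO] ░┃     ┃     
                   ┃92 [ERROR]░┃     ┃     
--  1 user group   ┃58 [WARN] ░┃     ┃     
-x  1 user group   ┃38 [ERROR]░┃     ┃     
-x  1 user group   ┃09 [WARN] ░┃     ┃     
--  1 user group   ┃28 [DEBUG]░┃     ┃     
                   ┃14 [INFO] ▼┃━━━━━┛     
--  1 user group   ┃━━━━━━━━━━━┛           
--  1 user group   ┃                       
--  1 user group   ┃                       
-x  1 user group   ┃                       
--  1 user group   ┃                       
━━━━━━━━━━━━━━━━━━━┛                       
                                           
                                           
                                           
                                           
                                           
                                           
                                           


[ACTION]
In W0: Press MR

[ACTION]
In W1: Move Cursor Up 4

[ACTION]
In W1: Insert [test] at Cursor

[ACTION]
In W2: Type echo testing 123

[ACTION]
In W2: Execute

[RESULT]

━━━━━━━━━━━━━━━━━━━┓67 [WARN] █┃     ┃     
l                  ┃24 [INFO] ░┃     ┃     
───────────────────┨92 [INFO] ░┃     ┃     
--  1 user group   ┃92 [ERROR]░┃     ┃     
--  1 user group   ┃58 [WARN] ░┃     ┃     
--  1 user group   ┃38 [ERROR]░┃     ┃     
-x  1 user group   ┃09 [WARN] ░┃     ┃     
--  1 user group   ┃28 [DEBUG]░┃     ┃     
-x  1 user group   ┃14 [INFO] ▼┃━━━━━┛     
--  1 user group   ┃━━━━━━━━━━━┛           
-x  1 user group   ┃                       
esting 123         ┃                       
123                ┃                       
                   ┃                       
━━━━━━━━━━━━━━━━━━━┛                       
                                           
                                           
                                           
                                           
                                           
                                           
                                           


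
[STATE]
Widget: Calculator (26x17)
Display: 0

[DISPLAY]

                         0
┌───┬───┬───┬───┐         
│ 7 │ 8 │ 9 │ ÷ │         
├───┼───┼───┼───┤         
│ 4 │ 5 │ 6 │ × │         
├───┼───┼───┼───┤         
│ 1 │ 2 │ 3 │ - │         
├───┼───┼───┼───┤         
│ 0 │ . │ = │ + │         
├───┼───┼───┼───┤         
│ C │ MC│ MR│ M+│         
└───┴───┴───┴───┘         
                          
                          
                          
                          
                          


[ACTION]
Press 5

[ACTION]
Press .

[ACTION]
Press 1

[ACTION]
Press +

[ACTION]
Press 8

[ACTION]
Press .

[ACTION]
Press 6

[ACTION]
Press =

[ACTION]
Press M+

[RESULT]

                      13.7
┌───┬───┬───┬───┐         
│ 7 │ 8 │ 9 │ ÷ │         
├───┼───┼───┼───┤         
│ 4 │ 5 │ 6 │ × │         
├───┼───┼───┼───┤         
│ 1 │ 2 │ 3 │ - │         
├───┼───┼───┼───┤         
│ 0 │ . │ = │ + │         
├───┼───┼───┼───┤         
│ C │ MC│ MR│ M+│         
└───┴───┴───┴───┘         
                          
                          
                          
                          
                          


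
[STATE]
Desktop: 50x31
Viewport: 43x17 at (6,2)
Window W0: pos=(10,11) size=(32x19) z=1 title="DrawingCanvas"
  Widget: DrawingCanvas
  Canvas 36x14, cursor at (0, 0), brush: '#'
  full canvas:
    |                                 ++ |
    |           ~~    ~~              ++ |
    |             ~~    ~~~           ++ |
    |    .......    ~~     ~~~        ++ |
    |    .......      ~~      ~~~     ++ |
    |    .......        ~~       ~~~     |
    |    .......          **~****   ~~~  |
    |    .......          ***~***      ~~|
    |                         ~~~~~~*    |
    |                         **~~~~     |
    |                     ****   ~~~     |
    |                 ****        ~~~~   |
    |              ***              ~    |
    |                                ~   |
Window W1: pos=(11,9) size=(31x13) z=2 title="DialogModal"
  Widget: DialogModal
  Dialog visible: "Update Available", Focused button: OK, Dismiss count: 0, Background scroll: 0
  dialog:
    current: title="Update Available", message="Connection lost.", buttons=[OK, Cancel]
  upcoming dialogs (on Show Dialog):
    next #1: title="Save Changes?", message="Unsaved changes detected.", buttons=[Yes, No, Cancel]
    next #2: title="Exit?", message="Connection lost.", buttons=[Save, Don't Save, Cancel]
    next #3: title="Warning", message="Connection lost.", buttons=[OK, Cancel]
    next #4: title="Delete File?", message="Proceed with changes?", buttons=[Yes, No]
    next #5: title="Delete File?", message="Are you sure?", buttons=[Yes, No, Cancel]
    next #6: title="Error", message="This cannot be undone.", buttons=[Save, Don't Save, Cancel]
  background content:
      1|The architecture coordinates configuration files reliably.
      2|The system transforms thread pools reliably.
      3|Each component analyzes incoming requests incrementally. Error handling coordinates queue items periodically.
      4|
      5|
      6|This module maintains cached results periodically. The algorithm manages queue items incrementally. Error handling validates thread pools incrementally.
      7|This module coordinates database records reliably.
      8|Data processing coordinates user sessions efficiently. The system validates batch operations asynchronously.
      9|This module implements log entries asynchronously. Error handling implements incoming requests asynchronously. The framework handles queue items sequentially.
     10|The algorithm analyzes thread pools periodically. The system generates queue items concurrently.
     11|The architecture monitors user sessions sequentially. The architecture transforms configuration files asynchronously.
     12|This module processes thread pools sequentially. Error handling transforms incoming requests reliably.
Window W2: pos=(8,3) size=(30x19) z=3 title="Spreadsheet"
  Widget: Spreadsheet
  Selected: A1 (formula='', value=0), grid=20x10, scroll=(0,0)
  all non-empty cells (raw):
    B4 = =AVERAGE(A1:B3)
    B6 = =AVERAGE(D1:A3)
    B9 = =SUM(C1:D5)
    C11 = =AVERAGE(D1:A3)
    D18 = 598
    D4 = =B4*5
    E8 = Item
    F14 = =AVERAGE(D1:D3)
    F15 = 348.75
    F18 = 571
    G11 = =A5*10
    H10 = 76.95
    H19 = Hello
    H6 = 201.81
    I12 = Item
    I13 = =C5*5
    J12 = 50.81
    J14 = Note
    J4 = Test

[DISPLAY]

                                           
  ┏━━━━━━━━━━━━━━━━━━━━━━━━━━━━┓           
  ┃ Spreadsheet                ┃           
  ┠────────────────────────────┨           
  ┃A1:                         ┃           
  ┃       A       B       C    ┃           
  ┃----------------------------┃           
  ┃  1      [0]       0       0┃━━━┓       
  ┃  2        0       0       0┃   ┃       
  ┃  3        0       0       0┃───┨       
  ┃  4        0       0       0┃es ┃       
  ┃  5        0       0       0┃ad ┃       
  ┃  6        0       0       0┃com┃       
  ┃  7        0       0       0┃   ┃       
  ┃  8        0       0       0┃   ┃       
  ┃  9        0       0       0┃ed ┃       
  ┃ 10        0       0       0┃tab┃       


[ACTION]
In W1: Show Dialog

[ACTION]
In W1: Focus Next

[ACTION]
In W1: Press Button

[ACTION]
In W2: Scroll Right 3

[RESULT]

                                           
  ┏━━━━━━━━━━━━━━━━━━━━━━━━━━━━┓           
  ┃ Spreadsheet                ┃           
  ┠────────────────────────────┨           
  ┃A1:                         ┃           
  ┃       D       E       F    ┃           
  ┃----------------------------┃           
  ┃  1        0       0       0┃━━━┓       
  ┃  2        0       0       0┃   ┃       
  ┃  3        0       0       0┃───┨       
  ┃  4        0       0       0┃es ┃       
  ┃  5        0       0       0┃ad ┃       
  ┃  6        0       0       0┃com┃       
  ┃  7        0       0       0┃   ┃       
  ┃  8        0Item           0┃   ┃       
  ┃  9        0       0       0┃ed ┃       
  ┃ 10        0       0       0┃tab┃       


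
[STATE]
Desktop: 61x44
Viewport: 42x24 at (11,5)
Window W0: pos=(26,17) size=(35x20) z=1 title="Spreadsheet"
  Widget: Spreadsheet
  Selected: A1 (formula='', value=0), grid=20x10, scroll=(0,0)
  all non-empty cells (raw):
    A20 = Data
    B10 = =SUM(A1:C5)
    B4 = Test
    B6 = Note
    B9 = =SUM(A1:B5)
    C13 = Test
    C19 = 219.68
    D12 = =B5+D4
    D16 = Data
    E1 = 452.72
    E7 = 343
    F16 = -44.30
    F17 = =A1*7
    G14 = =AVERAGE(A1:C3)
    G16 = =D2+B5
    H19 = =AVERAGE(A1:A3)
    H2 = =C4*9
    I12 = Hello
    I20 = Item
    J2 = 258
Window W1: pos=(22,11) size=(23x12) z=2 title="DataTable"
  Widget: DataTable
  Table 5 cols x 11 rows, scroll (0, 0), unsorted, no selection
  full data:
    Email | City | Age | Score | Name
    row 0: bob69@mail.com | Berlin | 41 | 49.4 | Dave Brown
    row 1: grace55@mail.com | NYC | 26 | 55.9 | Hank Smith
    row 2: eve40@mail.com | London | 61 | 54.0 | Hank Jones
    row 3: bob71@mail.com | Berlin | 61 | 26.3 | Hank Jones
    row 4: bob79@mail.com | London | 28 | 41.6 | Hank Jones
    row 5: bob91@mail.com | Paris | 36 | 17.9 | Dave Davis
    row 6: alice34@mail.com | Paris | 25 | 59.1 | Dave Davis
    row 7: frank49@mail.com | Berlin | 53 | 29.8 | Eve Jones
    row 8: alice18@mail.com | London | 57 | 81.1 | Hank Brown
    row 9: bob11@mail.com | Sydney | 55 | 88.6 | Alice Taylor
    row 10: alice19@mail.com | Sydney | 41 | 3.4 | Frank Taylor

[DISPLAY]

                                          
                                          
                                          
                                          
                                          
                                          
           ┏━━━━━━━━━━━━━━━━━━━━━┓        
           ┃ DataTable           ┃        
           ┠─────────────────────┨        
           ┃Email           │City┃        
           ┃────────────────┼────┃        
           ┃bob69@mail.com  │Berl┃        
           ┃grace55@mail.com│NYC ┃━━━━━━━━
           ┃eve40@mail.com  │Lond┃        
           ┃bob71@mail.com  │Berl┃────────
           ┃bob79@mail.com  │Lond┃        
           ┃bob91@mail.com  │Pari┃     C  
           ┗━━━━━━━━━━━━━━━━━━━━━┛--------
               ┃  1      [0]       0      
               ┃  2        0       0      
               ┃  3        0       0      
               ┃  4        0Test          
               ┃  5        0       0      
               ┃  6        0Note          


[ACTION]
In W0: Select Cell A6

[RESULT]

                                          
                                          
                                          
                                          
                                          
                                          
           ┏━━━━━━━━━━━━━━━━━━━━━┓        
           ┃ DataTable           ┃        
           ┠─────────────────────┨        
           ┃Email           │City┃        
           ┃────────────────┼────┃        
           ┃bob69@mail.com  │Berl┃        
           ┃grace55@mail.com│NYC ┃━━━━━━━━
           ┃eve40@mail.com  │Lond┃        
           ┃bob71@mail.com  │Berl┃────────
           ┃bob79@mail.com  │Lond┃        
           ┃bob91@mail.com  │Pari┃     C  
           ┗━━━━━━━━━━━━━━━━━━━━━┛--------
               ┃  1        0       0      
               ┃  2        0       0      
               ┃  3        0       0      
               ┃  4        0Test          
               ┃  5        0       0      
               ┃  6      [0]Note          


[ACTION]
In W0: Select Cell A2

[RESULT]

                                          
                                          
                                          
                                          
                                          
                                          
           ┏━━━━━━━━━━━━━━━━━━━━━┓        
           ┃ DataTable           ┃        
           ┠─────────────────────┨        
           ┃Email           │City┃        
           ┃────────────────┼────┃        
           ┃bob69@mail.com  │Berl┃        
           ┃grace55@mail.com│NYC ┃━━━━━━━━
           ┃eve40@mail.com  │Lond┃        
           ┃bob71@mail.com  │Berl┃────────
           ┃bob79@mail.com  │Lond┃        
           ┃bob91@mail.com  │Pari┃     C  
           ┗━━━━━━━━━━━━━━━━━━━━━┛--------
               ┃  1        0       0      
               ┃  2      [0]       0      
               ┃  3        0       0      
               ┃  4        0Test          
               ┃  5        0       0      
               ┃  6        0Note          


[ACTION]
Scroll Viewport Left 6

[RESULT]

                                          
                                          
                                          
                                          
                                          
                                          
                 ┏━━━━━━━━━━━━━━━━━━━━━┓  
                 ┃ DataTable           ┃  
                 ┠─────────────────────┨  
                 ┃Email           │City┃  
                 ┃────────────────┼────┃  
                 ┃bob69@mail.com  │Berl┃  
                 ┃grace55@mail.com│NYC ┃━━
                 ┃eve40@mail.com  │Lond┃  
                 ┃bob71@mail.com  │Berl┃──
                 ┃bob79@mail.com  │Lond┃  
                 ┃bob91@mail.com  │Pari┃  
                 ┗━━━━━━━━━━━━━━━━━━━━━┛--
                     ┃  1        0       0
                     ┃  2      [0]       0
                     ┃  3        0       0
                     ┃  4        0Test    
                     ┃  5        0       0
                     ┃  6        0Note    


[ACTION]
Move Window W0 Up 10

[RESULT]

                                          
                                          
                     ┏━━━━━━━━━━━━━━━━━━━━
                     ┃ Spreadsheet        
                     ┠────────────────────
                     ┃A2:                 
                 ┏━━━━━━━━━━━━━━━━━━━━━┓  
                 ┃ DataTable           ┃--
                 ┠─────────────────────┨ 0
                 ┃Email           │City┃ 0
                 ┃────────────────┼────┃ 0
                 ┃bob69@mail.com  │Berl┃  
                 ┃grace55@mail.com│NYC ┃ 0
                 ┃eve40@mail.com  │Lond┃  
                 ┃bob71@mail.com  │Berl┃ 0
                 ┃bob79@mail.com  │Lond┃ 0
                 ┃bob91@mail.com  │Pari┃ 0
                 ┗━━━━━━━━━━━━━━━━━━━━━┛ 0
                     ┃ 11        0       0
                     ┃ 12        0       0
                     ┃ 13        0       0
                     ┗━━━━━━━━━━━━━━━━━━━━
                                          
                                          


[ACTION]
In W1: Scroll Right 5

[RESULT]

                                          
                                          
                     ┏━━━━━━━━━━━━━━━━━━━━
                     ┃ Spreadsheet        
                     ┠────────────────────
                     ┃A2:                 
                 ┏━━━━━━━━━━━━━━━━━━━━━┓  
                 ┃ DataTable           ┃--
                 ┠─────────────────────┨ 0
                 ┃           │City  │Ag┃ 0
                 ┃───────────┼──────┼──┃ 0
                 ┃@mail.com  │Berlin│41┃  
                 ┃55@mail.com│NYC   │26┃ 0
                 ┃@mail.com  │London│61┃  
                 ┃@mail.com  │Berlin│61┃ 0
                 ┃@mail.com  │London│28┃ 0
                 ┃@mail.com  │Paris │36┃ 0
                 ┗━━━━━━━━━━━━━━━━━━━━━┛ 0
                     ┃ 11        0       0
                     ┃ 12        0       0
                     ┃ 13        0       0
                     ┗━━━━━━━━━━━━━━━━━━━━
                                          
                                          


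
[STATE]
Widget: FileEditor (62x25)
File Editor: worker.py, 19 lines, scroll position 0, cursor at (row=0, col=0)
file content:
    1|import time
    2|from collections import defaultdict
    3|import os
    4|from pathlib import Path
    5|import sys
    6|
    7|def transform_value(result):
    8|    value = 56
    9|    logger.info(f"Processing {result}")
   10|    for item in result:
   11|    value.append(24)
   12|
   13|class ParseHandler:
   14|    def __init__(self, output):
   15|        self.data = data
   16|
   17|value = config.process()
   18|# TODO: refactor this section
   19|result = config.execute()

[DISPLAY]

█mport time                                                  ▲
from collections import defaultdict                          █
import os                                                    ░
from pathlib import Path                                     ░
import sys                                                   ░
                                                             ░
def transform_value(result):                                 ░
    value = 56                                               ░
    logger.info(f"Processing {result}")                      ░
    for item in result:                                      ░
    value.append(24)                                         ░
                                                             ░
class ParseHandler:                                          ░
    def __init__(self, output):                              ░
        self.data = data                                     ░
                                                             ░
value = config.process()                                     ░
# TODO: refactor this section                                ░
result = config.execute()                                    ░
                                                             ░
                                                             ░
                                                             ░
                                                             ░
                                                             ░
                                                             ▼


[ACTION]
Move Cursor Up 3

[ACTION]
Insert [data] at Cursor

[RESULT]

data█mport time                                              ▲
from collections import defaultdict                          █
import os                                                    ░
from pathlib import Path                                     ░
import sys                                                   ░
                                                             ░
def transform_value(result):                                 ░
    value = 56                                               ░
    logger.info(f"Processing {result}")                      ░
    for item in result:                                      ░
    value.append(24)                                         ░
                                                             ░
class ParseHandler:                                          ░
    def __init__(self, output):                              ░
        self.data = data                                     ░
                                                             ░
value = config.process()                                     ░
# TODO: refactor this section                                ░
result = config.execute()                                    ░
                                                             ░
                                                             ░
                                                             ░
                                                             ░
                                                             ░
                                                             ▼


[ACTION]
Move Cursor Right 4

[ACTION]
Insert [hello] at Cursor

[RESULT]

dataimpohello█t time                                         ▲
from collections import defaultdict                          █
import os                                                    ░
from pathlib import Path                                     ░
import sys                                                   ░
                                                             ░
def transform_value(result):                                 ░
    value = 56                                               ░
    logger.info(f"Processing {result}")                      ░
    for item in result:                                      ░
    value.append(24)                                         ░
                                                             ░
class ParseHandler:                                          ░
    def __init__(self, output):                              ░
        self.data = data                                     ░
                                                             ░
value = config.process()                                     ░
# TODO: refactor this section                                ░
result = config.execute()                                    ░
                                                             ░
                                                             ░
                                                             ░
                                                             ░
                                                             ░
                                                             ▼


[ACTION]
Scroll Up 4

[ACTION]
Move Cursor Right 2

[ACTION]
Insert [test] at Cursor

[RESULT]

dataimpohellorttest█time                                     ▲
from collections import defaultdict                          █
import os                                                    ░
from pathlib import Path                                     ░
import sys                                                   ░
                                                             ░
def transform_value(result):                                 ░
    value = 56                                               ░
    logger.info(f"Processing {result}")                      ░
    for item in result:                                      ░
    value.append(24)                                         ░
                                                             ░
class ParseHandler:                                          ░
    def __init__(self, output):                              ░
        self.data = data                                     ░
                                                             ░
value = config.process()                                     ░
# TODO: refactor this section                                ░
result = config.execute()                                    ░
                                                             ░
                                                             ░
                                                             ░
                                                             ░
                                                             ░
                                                             ▼
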